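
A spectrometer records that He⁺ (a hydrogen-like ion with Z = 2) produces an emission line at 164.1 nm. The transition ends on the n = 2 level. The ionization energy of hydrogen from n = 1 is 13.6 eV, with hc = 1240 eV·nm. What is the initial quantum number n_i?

n_i = 3

The photon energy is ΔE = hc/λ = 1240 / 164.1 = 7.556 eV.
With Z = 2, ΔE = 54.40 × (1/n_f² − 1/n_i²), so 1/n_f² − 1/n_i² = 0.1389.
With n_f = 2: 1/n_i² = 1/4 − 0.1389 = 0.1111, so n_i ≈ 3.00.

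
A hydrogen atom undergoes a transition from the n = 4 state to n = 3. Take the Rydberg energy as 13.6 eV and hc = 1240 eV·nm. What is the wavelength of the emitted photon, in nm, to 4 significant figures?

ΔE = 13.60 × (1/3² − 1/4²) = 13.60 × 0.04861 = 0.6611 eV.
λ = hc/ΔE = 1240 / 0.6611 = 1876 nm.
This line belongs to the Paschen series.

1876 nm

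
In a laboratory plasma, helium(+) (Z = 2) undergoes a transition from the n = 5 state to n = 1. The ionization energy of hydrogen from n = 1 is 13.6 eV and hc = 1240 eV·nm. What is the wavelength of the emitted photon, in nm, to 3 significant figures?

For Z = 2 the level energies scale as Z², so the effective Rydberg energy is 13.6 × 4 = 54.40 eV.
ΔE = 54.40 × (1/1² − 1/5²) = 54.40 × 0.9600 = 52.22 eV.
λ = hc/ΔE = 1240 / 52.22 = 23.7 nm.

23.7 nm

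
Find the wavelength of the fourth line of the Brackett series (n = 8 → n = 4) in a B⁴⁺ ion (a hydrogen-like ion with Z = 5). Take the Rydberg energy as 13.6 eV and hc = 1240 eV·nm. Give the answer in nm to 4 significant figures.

The Brackett series terminates on n_f = 4; the fourth line has n_i = 4+4 = 8.
ΔE = 340.0 × (1/4² − 1/8²) = 15.94 eV.
λ = 1240 / 15.94 = 77.80 nm.

77.80 nm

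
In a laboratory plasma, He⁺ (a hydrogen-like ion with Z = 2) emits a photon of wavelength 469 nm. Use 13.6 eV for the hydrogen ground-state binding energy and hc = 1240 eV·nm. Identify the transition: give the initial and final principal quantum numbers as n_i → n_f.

The photon energy is ΔE = hc/λ = 1240 / 469 = 2.644 eV.
With Z = 2, ΔE = 54.40 × (1/n_f² − 1/n_i²), so 1/n_f² − 1/n_i² = 0.04860.
Trying n_f = 3 gives 1/n_i² = 0.06251, i.e. n_i ≈ 4; this pair matches.

n_i = 4, n_f = 3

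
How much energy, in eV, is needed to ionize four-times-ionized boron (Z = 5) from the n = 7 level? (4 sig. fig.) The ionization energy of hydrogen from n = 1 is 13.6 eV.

6.939 eV

E_n = −13.6 Z²/n² = −340.0/n² eV for Z = 5.
E_7 = −340.0/49 = −6.939 eV, so ionization (to E = 0) requires 6.939 eV.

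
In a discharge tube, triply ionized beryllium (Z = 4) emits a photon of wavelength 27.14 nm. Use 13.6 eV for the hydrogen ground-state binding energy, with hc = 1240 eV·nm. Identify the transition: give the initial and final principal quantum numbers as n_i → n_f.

n_i = 5, n_f = 2

The photon energy is ΔE = hc/λ = 1240 / 27.14 = 45.69 eV.
With Z = 4, ΔE = 217.6 × (1/n_f² − 1/n_i²), so 1/n_f² − 1/n_i² = 0.2100.
Trying n_f = 2 gives 1/n_i² = 0.04003, i.e. n_i ≈ 5; this pair matches.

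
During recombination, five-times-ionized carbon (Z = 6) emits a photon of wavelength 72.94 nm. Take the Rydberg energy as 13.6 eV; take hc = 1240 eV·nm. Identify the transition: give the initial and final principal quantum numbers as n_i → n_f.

The photon energy is ΔE = hc/λ = 1240 / 72.94 = 17.00 eV.
With Z = 6, ΔE = 489.6 × (1/n_f² − 1/n_i²), so 1/n_f² − 1/n_i² = 0.03472.
Trying n_f = 4 gives 1/n_i² = 0.02778, i.e. n_i ≈ 6; this pair matches.

n_i = 6, n_f = 4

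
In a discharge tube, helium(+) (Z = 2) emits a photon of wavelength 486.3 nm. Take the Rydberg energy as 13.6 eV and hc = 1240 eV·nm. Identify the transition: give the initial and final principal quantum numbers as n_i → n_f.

n_i = 8, n_f = 4

The photon energy is ΔE = hc/λ = 1240 / 486.3 = 2.550 eV.
With Z = 2, ΔE = 54.40 × (1/n_f² − 1/n_i²), so 1/n_f² − 1/n_i² = 0.04687.
Trying n_f = 4 gives 1/n_i² = 0.01563, i.e. n_i ≈ 8; this pair matches.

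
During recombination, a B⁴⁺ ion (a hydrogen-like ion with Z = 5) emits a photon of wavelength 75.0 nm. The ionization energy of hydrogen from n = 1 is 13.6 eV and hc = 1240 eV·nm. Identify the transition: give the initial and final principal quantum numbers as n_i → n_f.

n_i = 4, n_f = 3

The photon energy is ΔE = hc/λ = 1240 / 75.0 = 16.53 eV.
With Z = 5, ΔE = 340.0 × (1/n_f² − 1/n_i²), so 1/n_f² − 1/n_i² = 0.04863.
Trying n_f = 3 gives 1/n_i² = 0.06248, i.e. n_i ≈ 4; this pair matches.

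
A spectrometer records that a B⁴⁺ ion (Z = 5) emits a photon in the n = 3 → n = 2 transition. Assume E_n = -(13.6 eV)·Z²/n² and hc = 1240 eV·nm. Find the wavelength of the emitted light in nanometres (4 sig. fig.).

For Z = 5 the level energies scale as Z², so the effective Rydberg energy is 13.6 × 25 = 340.0 eV.
ΔE = 340.0 × (1/2² − 1/3²) = 340.0 × 0.1389 = 47.22 eV.
λ = hc/ΔE = 1240 / 47.22 = 26.26 nm.

26.26 nm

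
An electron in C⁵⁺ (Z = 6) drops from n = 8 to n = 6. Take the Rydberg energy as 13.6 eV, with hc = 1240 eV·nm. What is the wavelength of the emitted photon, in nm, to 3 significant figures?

For Z = 6 the level energies scale as Z², so the effective Rydberg energy is 13.6 × 36 = 489.6 eV.
ΔE = 489.6 × (1/6² − 1/8²) = 489.6 × 0.01215 = 5.950 eV.
λ = hc/ΔE = 1240 / 5.950 = 208 nm.

208 nm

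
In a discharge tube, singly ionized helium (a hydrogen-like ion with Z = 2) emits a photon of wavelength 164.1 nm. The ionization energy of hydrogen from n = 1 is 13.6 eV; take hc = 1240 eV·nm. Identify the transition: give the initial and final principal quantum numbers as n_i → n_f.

The photon energy is ΔE = hc/λ = 1240 / 164.1 = 7.556 eV.
With Z = 2, ΔE = 54.40 × (1/n_f² − 1/n_i²), so 1/n_f² − 1/n_i² = 0.1389.
Trying n_f = 2 gives 1/n_i² = 0.1111, i.e. n_i ≈ 3; this pair matches.

n_i = 3, n_f = 2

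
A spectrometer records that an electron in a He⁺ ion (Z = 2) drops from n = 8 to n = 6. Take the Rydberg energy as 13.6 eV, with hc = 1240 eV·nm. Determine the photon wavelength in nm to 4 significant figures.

For Z = 2 the level energies scale as Z², so the effective Rydberg energy is 13.6 × 4 = 54.40 eV.
ΔE = 54.40 × (1/6² − 1/8²) = 54.40 × 0.01215 = 0.6611 eV.
λ = hc/ΔE = 1240 / 0.6611 = 1876 nm.

1876 nm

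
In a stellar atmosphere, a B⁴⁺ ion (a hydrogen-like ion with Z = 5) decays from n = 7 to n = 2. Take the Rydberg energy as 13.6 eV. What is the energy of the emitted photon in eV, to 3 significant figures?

78.1 eV

The Bohr energies scale as Z², so for Z = 5: E_n = −340.0/n² eV.
E_7 = −340.0/49 = −6.939 eV and E_2 = −340.0/4 = −85.00 eV.
The photon energy is |E_7 − E_2| = 78.1 eV.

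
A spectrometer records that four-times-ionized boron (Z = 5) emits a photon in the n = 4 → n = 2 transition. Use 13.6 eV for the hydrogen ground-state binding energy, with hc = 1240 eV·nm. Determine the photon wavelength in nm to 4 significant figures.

For Z = 5 the level energies scale as Z², so the effective Rydberg energy is 13.6 × 25 = 340.0 eV.
ΔE = 340.0 × (1/2² − 1/4²) = 340.0 × 0.1875 = 63.75 eV.
λ = hc/ΔE = 1240 / 63.75 = 19.45 nm.

19.45 nm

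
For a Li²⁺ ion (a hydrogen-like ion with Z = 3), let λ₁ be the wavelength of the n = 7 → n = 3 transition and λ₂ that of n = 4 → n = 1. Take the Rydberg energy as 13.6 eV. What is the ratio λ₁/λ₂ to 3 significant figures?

λ ∝ 1/ΔE ∝ 1/(1/n_f² − 1/n_i²), and the Z² and hc factors cancel in the ratio.
λ₁/λ₂ = (1/1² − 1/4²)/(1/3² − 1/7²) = 0.9375/0.09070 = 10.3.

10.3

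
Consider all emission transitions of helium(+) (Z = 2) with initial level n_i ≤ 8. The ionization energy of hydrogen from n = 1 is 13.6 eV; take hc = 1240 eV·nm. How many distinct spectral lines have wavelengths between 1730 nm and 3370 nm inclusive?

3

Enumerate all n_i → n_f pairs with 1 ≤ n_f < n_i ≤ 8 and compute λ = 1240 / [13.6·4·(1/n_f² − 1/n_i²)].
Lines falling in [1730, 3370] nm: 6→5 (1865 nm), 8→6 (1876 nm), 7→6 (3093 nm).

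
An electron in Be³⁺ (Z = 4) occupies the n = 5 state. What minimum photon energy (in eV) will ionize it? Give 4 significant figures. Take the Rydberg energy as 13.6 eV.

E_n = −13.6 Z²/n² = −217.6/n² eV for Z = 4.
E_5 = −217.6/25 = −8.704 eV, so ionization (to E = 0) requires 8.704 eV.

8.704 eV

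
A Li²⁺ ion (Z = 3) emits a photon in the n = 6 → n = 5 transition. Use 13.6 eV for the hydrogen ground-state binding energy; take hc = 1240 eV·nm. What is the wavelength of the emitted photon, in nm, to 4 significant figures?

For Z = 3 the level energies scale as Z², so the effective Rydberg energy is 13.6 × 9 = 122.4 eV.
ΔE = 122.4 × (1/5² − 1/6²) = 122.4 × 0.01222 = 1.496 eV.
λ = hc/ΔE = 1240 / 1.496 = 828.9 nm.

828.9 nm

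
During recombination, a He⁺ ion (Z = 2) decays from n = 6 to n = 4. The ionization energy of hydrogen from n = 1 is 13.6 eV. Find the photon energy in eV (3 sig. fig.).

The Bohr energies scale as Z², so for Z = 2: E_n = −54.40/n² eV.
E_6 = −54.40/36 = −1.511 eV and E_4 = −54.40/16 = −3.400 eV.
The photon energy is |E_6 − E_4| = 1.89 eV.

1.89 eV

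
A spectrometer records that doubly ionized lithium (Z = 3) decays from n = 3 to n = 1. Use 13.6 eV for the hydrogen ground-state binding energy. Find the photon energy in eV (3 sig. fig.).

109 eV

The Bohr energies scale as Z², so for Z = 3: E_n = −122.4/n² eV.
E_3 = −122.4/9 = −13.60 eV and E_1 = −122.4/1 = −122.4 eV.
The photon energy is |E_3 − E_1| = 109 eV.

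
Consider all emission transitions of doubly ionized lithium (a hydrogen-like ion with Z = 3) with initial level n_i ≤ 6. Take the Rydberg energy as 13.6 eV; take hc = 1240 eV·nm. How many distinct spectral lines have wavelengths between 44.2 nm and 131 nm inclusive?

5

Enumerate all n_i → n_f pairs with 1 ≤ n_f < n_i ≤ 6 and compute λ = 1240 / [13.6·9·(1/n_f² − 1/n_i²)].
Lines falling in [44.2, 131] nm: 6→2 (45.59 nm), 5→2 (48.24 nm), 4→2 (54.03 nm), 3→2 (72.94 nm), 6→3 (121.6 nm).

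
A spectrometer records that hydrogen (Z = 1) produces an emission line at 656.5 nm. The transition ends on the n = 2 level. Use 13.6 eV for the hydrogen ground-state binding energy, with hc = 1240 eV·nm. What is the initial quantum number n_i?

n_i = 3

The photon energy is ΔE = hc/λ = 1240 / 656.5 = 1.889 eV.
With Z = 1, ΔE = 13.60 × (1/n_f² − 1/n_i²), so 1/n_f² − 1/n_i² = 0.1389.
With n_f = 2: 1/n_i² = 1/4 − 0.1389 = 0.1111, so n_i ≈ 3.00.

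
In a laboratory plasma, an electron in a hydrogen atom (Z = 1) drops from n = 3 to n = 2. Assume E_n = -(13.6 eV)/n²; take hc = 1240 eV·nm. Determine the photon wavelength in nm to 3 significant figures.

ΔE = 13.60 × (1/2² − 1/3²) = 13.60 × 0.1389 = 1.889 eV.
λ = hc/ΔE = 1240 / 1.889 = 656 nm.

656 nm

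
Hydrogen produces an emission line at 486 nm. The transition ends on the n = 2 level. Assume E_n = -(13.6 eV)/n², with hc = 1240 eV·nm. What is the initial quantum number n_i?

The photon energy is ΔE = hc/λ = 1240 / 486 = 2.551 eV.
With Z = 1, ΔE = 13.60 × (1/n_f² − 1/n_i²), so 1/n_f² − 1/n_i² = 0.1876.
With n_f = 2: 1/n_i² = 1/4 − 0.1876 = 0.06239, so n_i ≈ 4.00.

n_i = 4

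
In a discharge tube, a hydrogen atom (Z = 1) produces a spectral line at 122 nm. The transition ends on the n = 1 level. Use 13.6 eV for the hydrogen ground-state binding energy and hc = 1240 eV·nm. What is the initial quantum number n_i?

The photon energy is ΔE = hc/λ = 1240 / 122 = 10.16 eV.
With Z = 1, ΔE = 13.60 × (1/n_f² − 1/n_i²), so 1/n_f² − 1/n_i² = 0.7473.
With n_f = 1: 1/n_i² = 1/1 − 0.7473 = 0.2527, so n_i ≈ 1.99.

n_i = 2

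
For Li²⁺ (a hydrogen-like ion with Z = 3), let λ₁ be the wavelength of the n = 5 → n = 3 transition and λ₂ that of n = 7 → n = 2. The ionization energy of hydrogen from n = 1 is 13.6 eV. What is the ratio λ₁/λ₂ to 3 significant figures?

3.23

λ ∝ 1/ΔE ∝ 1/(1/n_f² − 1/n_i²), and the Z² and hc factors cancel in the ratio.
λ₁/λ₂ = (1/2² − 1/7²)/(1/3² − 1/5²) = 0.2296/0.07111 = 3.23.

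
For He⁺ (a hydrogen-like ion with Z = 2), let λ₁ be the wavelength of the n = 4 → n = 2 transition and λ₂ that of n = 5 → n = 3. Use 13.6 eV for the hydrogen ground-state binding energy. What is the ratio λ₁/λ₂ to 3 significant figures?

λ ∝ 1/ΔE ∝ 1/(1/n_f² − 1/n_i²), and the Z² and hc factors cancel in the ratio.
λ₁/λ₂ = (1/3² − 1/5²)/(1/2² − 1/4²) = 0.07111/0.1875 = 0.379.

0.379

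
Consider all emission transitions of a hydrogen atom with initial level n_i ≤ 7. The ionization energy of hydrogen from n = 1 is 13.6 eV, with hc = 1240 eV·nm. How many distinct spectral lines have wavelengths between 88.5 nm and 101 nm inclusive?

Enumerate all n_i → n_f pairs with 1 ≤ n_f < n_i ≤ 7 and compute λ = 1240 / [13.6·1·(1/n_f² − 1/n_i²)].
Lines falling in [88.5, 101] nm: 7→1 (93.08 nm), 6→1 (93.78 nm), 5→1 (94.98 nm), 4→1 (97.25 nm).

4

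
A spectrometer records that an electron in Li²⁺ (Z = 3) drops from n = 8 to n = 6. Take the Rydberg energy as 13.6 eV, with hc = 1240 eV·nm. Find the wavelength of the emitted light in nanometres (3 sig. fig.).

834 nm

For Z = 3 the level energies scale as Z², so the effective Rydberg energy is 13.6 × 9 = 122.4 eV.
ΔE = 122.4 × (1/6² − 1/8²) = 122.4 × 0.01215 = 1.488 eV.
λ = hc/ΔE = 1240 / 1.488 = 834 nm.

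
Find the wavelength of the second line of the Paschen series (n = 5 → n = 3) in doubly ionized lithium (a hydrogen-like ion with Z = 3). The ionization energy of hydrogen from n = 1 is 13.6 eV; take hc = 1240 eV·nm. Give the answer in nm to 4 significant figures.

142.5 nm

The Paschen series terminates on n_f = 3; the second line has n_i = 3+2 = 5.
ΔE = 122.4 × (1/3² − 1/5²) = 8.704 eV.
λ = 1240 / 8.704 = 142.5 nm.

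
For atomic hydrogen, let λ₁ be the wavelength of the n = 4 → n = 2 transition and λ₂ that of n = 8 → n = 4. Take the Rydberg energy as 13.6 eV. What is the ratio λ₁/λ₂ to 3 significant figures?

0.250

λ ∝ 1/ΔE ∝ 1/(1/n_f² − 1/n_i²), and the Z² and hc factors cancel in the ratio.
λ₁/λ₂ = (1/4² − 1/8²)/(1/2² − 1/4²) = 0.04688/0.1875 = 0.250.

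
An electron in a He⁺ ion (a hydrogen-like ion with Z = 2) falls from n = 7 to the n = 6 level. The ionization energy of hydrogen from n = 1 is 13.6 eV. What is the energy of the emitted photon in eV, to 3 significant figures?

The Bohr energies scale as Z², so for Z = 2: E_n = −54.40/n² eV.
E_7 = −54.40/49 = −1.110 eV and E_6 = −54.40/36 = −1.511 eV.
The photon energy is |E_7 − E_6| = 0.401 eV.

0.401 eV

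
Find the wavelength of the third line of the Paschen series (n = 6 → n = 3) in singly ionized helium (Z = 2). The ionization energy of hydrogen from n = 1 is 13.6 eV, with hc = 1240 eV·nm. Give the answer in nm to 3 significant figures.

The Paschen series terminates on n_f = 3; the third line has n_i = 3+3 = 6.
ΔE = 54.40 × (1/3² − 1/6²) = 4.533 eV.
λ = 1240 / 4.533 = 274 nm.

274 nm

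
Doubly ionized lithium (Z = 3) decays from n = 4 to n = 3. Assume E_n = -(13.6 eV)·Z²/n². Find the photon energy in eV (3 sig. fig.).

The Bohr energies scale as Z², so for Z = 3: E_n = −122.4/n² eV.
E_4 = −122.4/16 = −7.650 eV and E_3 = −122.4/9 = −13.60 eV.
The photon energy is |E_4 − E_3| = 5.95 eV.

5.95 eV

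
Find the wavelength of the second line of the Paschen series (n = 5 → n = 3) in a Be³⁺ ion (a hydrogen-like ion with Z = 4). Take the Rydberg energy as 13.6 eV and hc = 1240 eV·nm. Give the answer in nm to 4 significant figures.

The Paschen series terminates on n_f = 3; the second line has n_i = 3+2 = 5.
ΔE = 217.6 × (1/3² − 1/5²) = 15.47 eV.
λ = 1240 / 15.47 = 80.14 nm.

80.14 nm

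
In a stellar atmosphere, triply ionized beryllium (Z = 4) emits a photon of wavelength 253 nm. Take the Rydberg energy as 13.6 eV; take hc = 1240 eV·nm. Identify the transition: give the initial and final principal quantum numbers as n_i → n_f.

The photon energy is ΔE = hc/λ = 1240 / 253 = 4.901 eV.
With Z = 4, ΔE = 217.6 × (1/n_f² − 1/n_i²), so 1/n_f² − 1/n_i² = 0.02252.
Trying n_f = 4 gives 1/n_i² = 0.03998, i.e. n_i ≈ 5; this pair matches.

n_i = 5, n_f = 4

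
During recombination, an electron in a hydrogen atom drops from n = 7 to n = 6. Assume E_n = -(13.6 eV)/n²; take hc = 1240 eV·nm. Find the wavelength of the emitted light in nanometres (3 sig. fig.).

12400 nm

ΔE = 13.60 × (1/6² − 1/7²) = 13.60 × 0.007370 = 0.1002 eV.
λ = hc/ΔE = 1240 / 0.1002 = 12400 nm.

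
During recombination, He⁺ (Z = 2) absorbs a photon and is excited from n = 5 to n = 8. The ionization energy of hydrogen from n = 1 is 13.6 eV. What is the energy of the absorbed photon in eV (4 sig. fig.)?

1.326 eV

The Bohr energies scale as Z², so for Z = 2: E_n = −54.40/n² eV.
E_8 = −54.40/64 = −0.8500 eV and E_5 = −54.40/25 = −2.176 eV.
The photon energy is |E_8 − E_5| = 1.326 eV.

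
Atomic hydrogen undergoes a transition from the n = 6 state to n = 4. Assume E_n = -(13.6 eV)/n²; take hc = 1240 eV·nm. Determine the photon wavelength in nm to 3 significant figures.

ΔE = 13.60 × (1/4² − 1/6²) = 13.60 × 0.03472 = 0.4722 eV.
λ = hc/ΔE = 1240 / 0.4722 = 2630 nm.
This line belongs to the Brackett series.

2630 nm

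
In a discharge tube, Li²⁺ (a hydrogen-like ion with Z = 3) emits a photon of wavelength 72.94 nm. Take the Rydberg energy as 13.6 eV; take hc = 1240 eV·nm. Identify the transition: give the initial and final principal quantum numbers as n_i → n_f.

The photon energy is ΔE = hc/λ = 1240 / 72.94 = 17.00 eV.
With Z = 3, ΔE = 122.4 × (1/n_f² − 1/n_i²), so 1/n_f² − 1/n_i² = 0.1389.
Trying n_f = 2 gives 1/n_i² = 0.1111, i.e. n_i ≈ 3; this pair matches.

n_i = 3, n_f = 2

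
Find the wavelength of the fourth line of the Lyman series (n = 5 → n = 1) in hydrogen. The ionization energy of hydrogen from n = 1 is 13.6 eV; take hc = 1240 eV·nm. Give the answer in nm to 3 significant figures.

95.0 nm

The Lyman series terminates on n_f = 1; the fourth line has n_i = 1+4 = 5.
ΔE = 13.60 × (1/1² − 1/5²) = 13.06 eV.
λ = 1240 / 13.06 = 95.0 nm.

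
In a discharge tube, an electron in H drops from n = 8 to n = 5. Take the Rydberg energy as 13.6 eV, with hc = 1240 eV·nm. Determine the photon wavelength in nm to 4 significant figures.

ΔE = 13.60 × (1/5² − 1/8²) = 13.60 × 0.02438 = 0.3315 eV.
λ = hc/ΔE = 1240 / 0.3315 = 3741 nm.
This line belongs to the Pfund series.

3741 nm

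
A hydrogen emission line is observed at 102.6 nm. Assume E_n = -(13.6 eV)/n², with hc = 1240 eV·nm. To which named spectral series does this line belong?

ΔE = 1240/102.6 = 12.09 eV.
This matches 13.6 × (1/1² − 1/3²), so n_f = 1: the Lyman series.

Lyman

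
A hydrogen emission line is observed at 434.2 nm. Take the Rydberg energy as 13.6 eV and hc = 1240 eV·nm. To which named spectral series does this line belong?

ΔE = 1240/434.2 = 2.856 eV.
This matches 13.6 × (1/2² − 1/5²), so n_f = 2: the Balmer series.

Balmer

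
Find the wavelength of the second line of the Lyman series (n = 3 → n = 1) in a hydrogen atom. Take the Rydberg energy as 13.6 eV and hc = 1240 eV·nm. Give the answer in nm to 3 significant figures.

103 nm

The Lyman series terminates on n_f = 1; the second line has n_i = 1+2 = 3.
ΔE = 13.60 × (1/1² − 1/3²) = 12.09 eV.
λ = 1240 / 12.09 = 103 nm.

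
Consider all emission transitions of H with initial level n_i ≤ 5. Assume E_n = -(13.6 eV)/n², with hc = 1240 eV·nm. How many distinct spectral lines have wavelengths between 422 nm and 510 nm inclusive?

Enumerate all n_i → n_f pairs with 1 ≤ n_f < n_i ≤ 5 and compute λ = 1240 / [13.6·1·(1/n_f² − 1/n_i²)].
Lines falling in [422, 510] nm: 5→2 (434.2 nm), 4→2 (486.3 nm).

2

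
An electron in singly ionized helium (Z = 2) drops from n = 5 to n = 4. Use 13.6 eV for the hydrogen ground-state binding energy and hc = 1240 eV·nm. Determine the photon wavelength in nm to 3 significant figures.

For Z = 2 the level energies scale as Z², so the effective Rydberg energy is 13.6 × 4 = 54.40 eV.
ΔE = 54.40 × (1/4² − 1/5²) = 54.40 × 0.02250 = 1.224 eV.
λ = hc/ΔE = 1240 / 1.224 = 1010 nm.

1010 nm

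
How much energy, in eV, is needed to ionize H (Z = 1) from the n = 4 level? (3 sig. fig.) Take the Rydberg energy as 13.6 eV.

0.850 eV

E_4 = −13.60/16 = −0.850 eV, so ionization (to E = 0) requires 0.850 eV.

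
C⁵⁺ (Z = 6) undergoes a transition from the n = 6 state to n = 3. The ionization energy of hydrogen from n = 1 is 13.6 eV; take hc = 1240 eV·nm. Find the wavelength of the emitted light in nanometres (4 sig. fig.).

For Z = 6 the level energies scale as Z², so the effective Rydberg energy is 13.6 × 36 = 489.6 eV.
ΔE = 489.6 × (1/3² − 1/6²) = 489.6 × 0.08333 = 40.80 eV.
λ = hc/ΔE = 1240 / 40.80 = 30.39 nm.

30.39 nm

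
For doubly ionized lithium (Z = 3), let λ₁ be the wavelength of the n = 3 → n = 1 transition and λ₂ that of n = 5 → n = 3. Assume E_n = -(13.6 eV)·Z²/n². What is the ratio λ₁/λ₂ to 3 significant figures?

0.0800

λ ∝ 1/ΔE ∝ 1/(1/n_f² − 1/n_i²), and the Z² and hc factors cancel in the ratio.
λ₁/λ₂ = (1/3² − 1/5²)/(1/1² − 1/3²) = 0.07111/0.8889 = 0.0800.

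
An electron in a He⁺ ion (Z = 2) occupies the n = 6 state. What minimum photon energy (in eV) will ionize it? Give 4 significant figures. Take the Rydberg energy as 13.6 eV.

E_n = −13.6 Z²/n² = −54.40/n² eV for Z = 2.
E_6 = −54.40/36 = −1.511 eV, so ionization (to E = 0) requires 1.511 eV.

1.511 eV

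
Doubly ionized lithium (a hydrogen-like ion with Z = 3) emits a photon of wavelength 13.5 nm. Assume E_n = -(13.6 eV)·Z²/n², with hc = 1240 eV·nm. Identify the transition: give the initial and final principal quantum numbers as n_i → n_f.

n_i = 2, n_f = 1

The photon energy is ΔE = hc/λ = 1240 / 13.5 = 91.85 eV.
With Z = 3, ΔE = 122.4 × (1/n_f² − 1/n_i²), so 1/n_f² − 1/n_i² = 0.7504.
Trying n_f = 1 gives 1/n_i² = 0.2496, i.e. n_i ≈ 2; this pair matches.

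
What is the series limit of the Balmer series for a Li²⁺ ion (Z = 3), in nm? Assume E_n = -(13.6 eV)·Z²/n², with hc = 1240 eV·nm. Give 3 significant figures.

The Balmer series has lower level n_f = 2; the series limit corresponds to n_i → ∞.
ΔE_max = 13.6 × 9 / 2² = 30.60 eV.
λ_min = 1240 / 30.60 = 40.5 nm.

40.5 nm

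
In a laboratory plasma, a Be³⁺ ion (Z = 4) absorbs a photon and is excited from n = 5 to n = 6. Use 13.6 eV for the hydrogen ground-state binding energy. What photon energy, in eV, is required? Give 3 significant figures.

The Bohr energies scale as Z², so for Z = 4: E_n = −217.6/n² eV.
E_6 = −217.6/36 = −6.044 eV and E_5 = −217.6/25 = −8.704 eV.
The photon energy is |E_6 − E_5| = 2.66 eV.

2.66 eV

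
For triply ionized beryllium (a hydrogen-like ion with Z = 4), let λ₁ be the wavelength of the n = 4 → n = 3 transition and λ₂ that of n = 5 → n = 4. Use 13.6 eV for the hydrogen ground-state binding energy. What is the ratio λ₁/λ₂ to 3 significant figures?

0.463

λ ∝ 1/ΔE ∝ 1/(1/n_f² − 1/n_i²), and the Z² and hc factors cancel in the ratio.
λ₁/λ₂ = (1/4² − 1/5²)/(1/3² − 1/4²) = 0.02250/0.04861 = 0.463.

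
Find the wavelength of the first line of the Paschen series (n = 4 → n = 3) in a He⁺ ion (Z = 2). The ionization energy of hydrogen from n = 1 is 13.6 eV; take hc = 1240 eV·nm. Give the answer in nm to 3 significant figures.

469 nm

The Paschen series terminates on n_f = 3; the first line has n_i = 3+1 = 4.
ΔE = 54.40 × (1/3² − 1/4²) = 2.644 eV.
λ = 1240 / 2.644 = 469 nm.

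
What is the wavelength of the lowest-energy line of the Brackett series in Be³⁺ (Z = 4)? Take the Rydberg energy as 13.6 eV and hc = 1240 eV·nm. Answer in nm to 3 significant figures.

253 nm

The Brackett series terminates on n_f = 4; the first line has n_i = 4+1 = 5.
ΔE = 217.6 × (1/4² − 1/5²) = 4.896 eV.
λ = 1240 / 4.896 = 253 nm.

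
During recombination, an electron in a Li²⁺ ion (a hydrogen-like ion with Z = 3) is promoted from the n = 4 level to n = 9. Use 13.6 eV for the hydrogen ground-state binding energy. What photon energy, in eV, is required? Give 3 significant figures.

6.14 eV

The Bohr energies scale as Z², so for Z = 3: E_n = −122.4/n² eV.
E_9 = −122.4/81 = −1.511 eV and E_4 = −122.4/16 = −7.650 eV.
The photon energy is |E_9 − E_4| = 6.14 eV.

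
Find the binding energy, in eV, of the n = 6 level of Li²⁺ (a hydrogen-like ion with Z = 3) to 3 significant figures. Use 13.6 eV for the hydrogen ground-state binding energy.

E_n = −13.6 Z²/n² = −122.4/n² eV for Z = 3.
E_6 = −122.4/36 = −3.40 eV, so ionization (to E = 0) requires 3.40 eV.

3.40 eV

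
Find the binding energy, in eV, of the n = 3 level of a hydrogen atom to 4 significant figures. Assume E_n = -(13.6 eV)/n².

1.511 eV

E_3 = −13.60/9 = −1.511 eV, so ionization (to E = 0) requires 1.511 eV.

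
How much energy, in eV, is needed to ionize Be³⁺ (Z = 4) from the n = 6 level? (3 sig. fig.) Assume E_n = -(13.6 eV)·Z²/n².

6.04 eV

E_n = −13.6 Z²/n² = −217.6/n² eV for Z = 4.
E_6 = −217.6/36 = −6.04 eV, so ionization (to E = 0) requires 6.04 eV.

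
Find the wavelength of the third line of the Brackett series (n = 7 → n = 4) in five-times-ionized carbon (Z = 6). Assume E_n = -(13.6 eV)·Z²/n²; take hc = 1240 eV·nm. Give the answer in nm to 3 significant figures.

The Brackett series terminates on n_f = 4; the third line has n_i = 4+3 = 7.
ΔE = 489.6 × (1/4² − 1/7²) = 20.61 eV.
λ = 1240 / 20.61 = 60.2 nm.

60.2 nm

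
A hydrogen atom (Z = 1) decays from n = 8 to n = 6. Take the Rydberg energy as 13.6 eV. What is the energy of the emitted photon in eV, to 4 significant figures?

0.1653 eV

E_8 = −13.60/64 = −0.2125 eV and E_6 = −13.60/36 = −0.3778 eV.
The photon energy is |E_8 − E_6| = 0.1653 eV.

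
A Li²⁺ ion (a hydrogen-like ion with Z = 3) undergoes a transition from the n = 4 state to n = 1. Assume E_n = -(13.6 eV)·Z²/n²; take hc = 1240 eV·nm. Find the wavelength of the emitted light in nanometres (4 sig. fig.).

For Z = 3 the level energies scale as Z², so the effective Rydberg energy is 13.6 × 9 = 122.4 eV.
ΔE = 122.4 × (1/1² − 1/4²) = 122.4 × 0.9375 = 114.8 eV.
λ = hc/ΔE = 1240 / 114.8 = 10.81 nm.

10.81 nm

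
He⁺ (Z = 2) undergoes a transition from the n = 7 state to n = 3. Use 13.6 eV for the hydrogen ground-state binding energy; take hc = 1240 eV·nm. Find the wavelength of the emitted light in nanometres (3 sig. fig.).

251 nm

For Z = 2 the level energies scale as Z², so the effective Rydberg energy is 13.6 × 4 = 54.40 eV.
ΔE = 54.40 × (1/3² − 1/7²) = 54.40 × 0.09070 = 4.934 eV.
λ = hc/ΔE = 1240 / 4.934 = 251 nm.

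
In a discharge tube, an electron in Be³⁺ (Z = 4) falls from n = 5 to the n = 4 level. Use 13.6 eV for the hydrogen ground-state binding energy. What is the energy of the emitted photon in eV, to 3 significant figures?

The Bohr energies scale as Z², so for Z = 4: E_n = −217.6/n² eV.
E_5 = −217.6/25 = −8.704 eV and E_4 = −217.6/16 = −13.60 eV.
The photon energy is |E_5 − E_4| = 4.90 eV.

4.90 eV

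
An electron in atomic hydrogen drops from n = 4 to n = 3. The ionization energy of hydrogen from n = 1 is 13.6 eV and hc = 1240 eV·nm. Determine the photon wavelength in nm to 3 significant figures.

1880 nm

ΔE = 13.60 × (1/3² − 1/4²) = 13.60 × 0.04861 = 0.6611 eV.
λ = hc/ΔE = 1240 / 0.6611 = 1880 nm.
This line belongs to the Paschen series.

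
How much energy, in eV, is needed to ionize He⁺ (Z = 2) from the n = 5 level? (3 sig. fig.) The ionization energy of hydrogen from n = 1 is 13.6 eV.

2.18 eV

E_n = −13.6 Z²/n² = −54.40/n² eV for Z = 2.
E_5 = −54.40/25 = −2.18 eV, so ionization (to E = 0) requires 2.18 eV.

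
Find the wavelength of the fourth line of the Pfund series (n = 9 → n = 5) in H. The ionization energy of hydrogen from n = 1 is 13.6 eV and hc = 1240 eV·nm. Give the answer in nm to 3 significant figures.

The Pfund series terminates on n_f = 5; the fourth line has n_i = 5+4 = 9.
ΔE = 13.60 × (1/5² − 1/9²) = 0.3761 eV.
λ = 1240 / 0.3761 = 3300 nm.

3300 nm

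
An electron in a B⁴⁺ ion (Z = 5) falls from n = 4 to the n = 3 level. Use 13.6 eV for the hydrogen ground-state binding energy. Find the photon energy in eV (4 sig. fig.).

The Bohr energies scale as Z², so for Z = 5: E_n = −340.0/n² eV.
E_4 = −340.0/16 = −21.25 eV and E_3 = −340.0/9 = −37.78 eV.
The photon energy is |E_4 − E_3| = 16.53 eV.

16.53 eV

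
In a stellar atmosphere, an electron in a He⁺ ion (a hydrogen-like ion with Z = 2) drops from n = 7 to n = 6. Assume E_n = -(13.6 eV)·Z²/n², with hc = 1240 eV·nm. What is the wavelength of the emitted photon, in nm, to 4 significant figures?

For Z = 2 the level energies scale as Z², so the effective Rydberg energy is 13.6 × 4 = 54.40 eV.
ΔE = 54.40 × (1/6² − 1/7²) = 54.40 × 0.007370 = 0.4009 eV.
λ = hc/ΔE = 1240 / 0.4009 = 3093 nm.

3093 nm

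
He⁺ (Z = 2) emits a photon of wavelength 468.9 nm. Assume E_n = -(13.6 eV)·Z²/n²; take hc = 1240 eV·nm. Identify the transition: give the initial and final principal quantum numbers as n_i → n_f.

The photon energy is ΔE = hc/λ = 1240 / 468.9 = 2.644 eV.
With Z = 2, ΔE = 54.40 × (1/n_f² − 1/n_i²), so 1/n_f² − 1/n_i² = 0.04861.
Trying n_f = 3 gives 1/n_i² = 0.06250, i.e. n_i ≈ 4; this pair matches.

n_i = 4, n_f = 3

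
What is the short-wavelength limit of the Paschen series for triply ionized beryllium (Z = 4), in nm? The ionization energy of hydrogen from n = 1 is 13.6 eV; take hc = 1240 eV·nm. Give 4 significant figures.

The Paschen series has lower level n_f = 3; the series limit corresponds to n_i → ∞.
ΔE_max = 13.6 × 16 / 3² = 24.18 eV.
λ_min = 1240 / 24.18 = 51.29 nm.

51.29 nm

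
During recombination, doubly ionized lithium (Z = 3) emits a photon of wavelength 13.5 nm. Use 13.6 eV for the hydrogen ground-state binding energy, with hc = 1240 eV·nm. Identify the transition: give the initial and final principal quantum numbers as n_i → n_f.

The photon energy is ΔE = hc/λ = 1240 / 13.5 = 91.85 eV.
With Z = 3, ΔE = 122.4 × (1/n_f² − 1/n_i²), so 1/n_f² − 1/n_i² = 0.7504.
Trying n_f = 1 gives 1/n_i² = 0.2496, i.e. n_i ≈ 2; this pair matches.

n_i = 2, n_f = 1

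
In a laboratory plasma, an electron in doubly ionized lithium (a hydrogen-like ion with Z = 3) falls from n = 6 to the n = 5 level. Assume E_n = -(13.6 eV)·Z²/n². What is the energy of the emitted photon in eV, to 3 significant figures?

1.50 eV

The Bohr energies scale as Z², so for Z = 3: E_n = −122.4/n² eV.
E_6 = −122.4/36 = −3.400 eV and E_5 = −122.4/25 = −4.896 eV.
The photon energy is |E_6 − E_5| = 1.50 eV.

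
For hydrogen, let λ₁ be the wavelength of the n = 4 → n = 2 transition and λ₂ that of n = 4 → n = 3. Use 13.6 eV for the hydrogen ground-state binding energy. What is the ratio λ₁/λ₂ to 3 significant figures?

0.259

λ ∝ 1/ΔE ∝ 1/(1/n_f² − 1/n_i²), and the Z² and hc factors cancel in the ratio.
λ₁/λ₂ = (1/3² − 1/4²)/(1/2² − 1/4²) = 0.04861/0.1875 = 0.259.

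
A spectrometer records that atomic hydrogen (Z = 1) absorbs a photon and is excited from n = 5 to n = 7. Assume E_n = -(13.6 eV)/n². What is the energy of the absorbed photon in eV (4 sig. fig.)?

0.2664 eV

E_7 = −13.60/49 = −0.2776 eV and E_5 = −13.60/25 = −0.5440 eV.
The photon energy is |E_7 − E_5| = 0.2664 eV.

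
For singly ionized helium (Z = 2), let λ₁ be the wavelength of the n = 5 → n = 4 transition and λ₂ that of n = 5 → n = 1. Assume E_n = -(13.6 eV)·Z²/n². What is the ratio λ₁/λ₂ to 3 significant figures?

42.7

λ ∝ 1/ΔE ∝ 1/(1/n_f² − 1/n_i²), and the Z² and hc factors cancel in the ratio.
λ₁/λ₂ = (1/1² − 1/5²)/(1/4² − 1/5²) = 0.9600/0.02250 = 42.7.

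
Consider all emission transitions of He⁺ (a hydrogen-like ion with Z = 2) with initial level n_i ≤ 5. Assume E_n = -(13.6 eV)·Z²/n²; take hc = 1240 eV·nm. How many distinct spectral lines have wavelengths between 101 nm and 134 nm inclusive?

Enumerate all n_i → n_f pairs with 1 ≤ n_f < n_i ≤ 5 and compute λ = 1240 / [13.6·4·(1/n_f² − 1/n_i²)].
Lines falling in [101, 134] nm: 5→2 (108.5 nm), 4→2 (121.6 nm).

2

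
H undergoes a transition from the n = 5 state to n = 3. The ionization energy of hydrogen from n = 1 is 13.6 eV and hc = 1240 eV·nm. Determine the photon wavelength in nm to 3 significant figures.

1280 nm

ΔE = 13.60 × (1/3² − 1/5²) = 13.60 × 0.07111 = 0.9671 eV.
λ = hc/ΔE = 1240 / 0.9671 = 1280 nm.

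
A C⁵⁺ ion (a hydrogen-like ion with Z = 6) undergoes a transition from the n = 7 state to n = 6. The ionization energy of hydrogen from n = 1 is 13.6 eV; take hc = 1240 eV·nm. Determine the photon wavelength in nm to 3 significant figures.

For Z = 6 the level energies scale as Z², so the effective Rydberg energy is 13.6 × 36 = 489.6 eV.
ΔE = 489.6 × (1/6² − 1/7²) = 489.6 × 0.007370 = 3.608 eV.
λ = hc/ΔE = 1240 / 3.608 = 344 nm.

344 nm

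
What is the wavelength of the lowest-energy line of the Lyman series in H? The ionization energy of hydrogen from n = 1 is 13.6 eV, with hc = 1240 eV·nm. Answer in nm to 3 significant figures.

The Lyman series terminates on n_f = 1; the first line has n_i = 1+1 = 2.
ΔE = 13.60 × (1/1² − 1/2²) = 10.20 eV.
λ = 1240 / 10.20 = 122 nm.

122 nm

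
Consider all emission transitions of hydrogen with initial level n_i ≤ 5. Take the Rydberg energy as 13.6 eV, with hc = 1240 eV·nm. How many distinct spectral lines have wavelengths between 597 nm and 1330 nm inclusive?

2

Enumerate all n_i → n_f pairs with 1 ≤ n_f < n_i ≤ 5 and compute λ = 1240 / [13.6·1·(1/n_f² − 1/n_i²)].
Lines falling in [597, 1330] nm: 3→2 (656.5 nm), 5→3 (1282 nm).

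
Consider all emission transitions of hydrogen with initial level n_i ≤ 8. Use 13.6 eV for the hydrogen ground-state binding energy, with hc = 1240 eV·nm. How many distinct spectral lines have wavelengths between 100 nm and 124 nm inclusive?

2

Enumerate all n_i → n_f pairs with 1 ≤ n_f < n_i ≤ 8 and compute λ = 1240 / [13.6·1·(1/n_f² − 1/n_i²)].
Lines falling in [100, 124] nm: 3→1 (102.6 nm), 2→1 (121.6 nm).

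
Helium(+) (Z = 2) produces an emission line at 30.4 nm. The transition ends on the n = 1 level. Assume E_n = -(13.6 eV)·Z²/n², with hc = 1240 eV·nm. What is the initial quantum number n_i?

The photon energy is ΔE = hc/λ = 1240 / 30.4 = 40.79 eV.
With Z = 2, ΔE = 54.40 × (1/n_f² − 1/n_i²), so 1/n_f² − 1/n_i² = 0.7498.
With n_f = 1: 1/n_i² = 1/1 − 0.7498 = 0.2502, so n_i ≈ 2.00.

n_i = 2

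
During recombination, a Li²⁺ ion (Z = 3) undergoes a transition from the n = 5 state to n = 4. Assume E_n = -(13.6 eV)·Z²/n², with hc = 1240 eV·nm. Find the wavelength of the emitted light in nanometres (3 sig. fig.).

450 nm

For Z = 3 the level energies scale as Z², so the effective Rydberg energy is 13.6 × 9 = 122.4 eV.
ΔE = 122.4 × (1/4² − 1/5²) = 122.4 × 0.02250 = 2.754 eV.
λ = hc/ΔE = 1240 / 2.754 = 450 nm.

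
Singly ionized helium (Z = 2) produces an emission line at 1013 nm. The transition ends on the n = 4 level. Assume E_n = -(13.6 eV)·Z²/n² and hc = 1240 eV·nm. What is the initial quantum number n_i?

The photon energy is ΔE = hc/λ = 1240 / 1013 = 1.224 eV.
With Z = 2, ΔE = 54.40 × (1/n_f² − 1/n_i²), so 1/n_f² − 1/n_i² = 0.02250.
With n_f = 4: 1/n_i² = 1/16 − 0.02250 = 0.04000, so n_i ≈ 5.00.

n_i = 5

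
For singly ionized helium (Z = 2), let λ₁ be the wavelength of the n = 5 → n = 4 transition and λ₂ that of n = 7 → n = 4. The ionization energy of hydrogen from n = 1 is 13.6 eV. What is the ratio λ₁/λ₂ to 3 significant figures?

λ ∝ 1/ΔE ∝ 1/(1/n_f² − 1/n_i²), and the Z² and hc factors cancel in the ratio.
λ₁/λ₂ = (1/4² − 1/7²)/(1/4² − 1/5²) = 0.04209/0.02250 = 1.87.

1.87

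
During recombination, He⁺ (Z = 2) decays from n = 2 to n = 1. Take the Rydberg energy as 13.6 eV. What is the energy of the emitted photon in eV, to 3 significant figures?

40.8 eV

The Bohr energies scale as Z², so for Z = 2: E_n = −54.40/n² eV.
E_2 = −54.40/4 = −13.60 eV and E_1 = −54.40/1 = −54.40 eV.
The photon energy is |E_2 − E_1| = 40.8 eV.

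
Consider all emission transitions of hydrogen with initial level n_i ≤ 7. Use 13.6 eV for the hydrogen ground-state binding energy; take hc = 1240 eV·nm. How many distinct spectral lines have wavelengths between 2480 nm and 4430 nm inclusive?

2

Enumerate all n_i → n_f pairs with 1 ≤ n_f < n_i ≤ 7 and compute λ = 1240 / [13.6·1·(1/n_f² − 1/n_i²)].
Lines falling in [2480, 4430] nm: 6→4 (2626 nm), 5→4 (4052 nm).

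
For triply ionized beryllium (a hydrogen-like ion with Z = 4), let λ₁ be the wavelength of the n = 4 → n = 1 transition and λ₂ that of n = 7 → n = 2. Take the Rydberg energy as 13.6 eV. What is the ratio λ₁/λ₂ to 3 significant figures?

λ ∝ 1/ΔE ∝ 1/(1/n_f² − 1/n_i²), and the Z² and hc factors cancel in the ratio.
λ₁/λ₂ = (1/2² − 1/7²)/(1/1² − 1/4²) = 0.2296/0.9375 = 0.245.

0.245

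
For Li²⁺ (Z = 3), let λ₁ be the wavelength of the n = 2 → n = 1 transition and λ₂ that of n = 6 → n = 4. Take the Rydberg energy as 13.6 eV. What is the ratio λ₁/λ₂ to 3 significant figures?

λ ∝ 1/ΔE ∝ 1/(1/n_f² − 1/n_i²), and the Z² and hc factors cancel in the ratio.
λ₁/λ₂ = (1/4² − 1/6²)/(1/1² − 1/2²) = 0.03472/0.7500 = 0.0463.

0.0463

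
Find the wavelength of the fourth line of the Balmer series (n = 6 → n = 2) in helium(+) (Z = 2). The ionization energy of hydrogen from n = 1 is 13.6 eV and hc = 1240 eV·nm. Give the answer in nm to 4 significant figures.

102.6 nm

The Balmer series terminates on n_f = 2; the fourth line has n_i = 2+4 = 6.
ΔE = 54.40 × (1/2² − 1/6²) = 12.09 eV.
λ = 1240 / 12.09 = 102.6 nm.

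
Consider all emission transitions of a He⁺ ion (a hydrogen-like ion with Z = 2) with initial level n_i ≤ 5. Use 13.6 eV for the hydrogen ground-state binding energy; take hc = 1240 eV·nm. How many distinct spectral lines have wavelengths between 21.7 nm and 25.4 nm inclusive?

2

Enumerate all n_i → n_f pairs with 1 ≤ n_f < n_i ≤ 5 and compute λ = 1240 / [13.6·4·(1/n_f² − 1/n_i²)].
Lines falling in [21.7, 25.4] nm: 5→1 (23.74 nm), 4→1 (24.31 nm).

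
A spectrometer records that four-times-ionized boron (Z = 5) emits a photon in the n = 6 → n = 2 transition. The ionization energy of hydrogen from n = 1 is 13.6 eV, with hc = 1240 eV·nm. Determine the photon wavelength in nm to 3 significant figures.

16.4 nm

For Z = 5 the level energies scale as Z², so the effective Rydberg energy is 13.6 × 25 = 340.0 eV.
ΔE = 340.0 × (1/2² − 1/6²) = 340.0 × 0.2222 = 75.56 eV.
λ = hc/ΔE = 1240 / 75.56 = 16.4 nm.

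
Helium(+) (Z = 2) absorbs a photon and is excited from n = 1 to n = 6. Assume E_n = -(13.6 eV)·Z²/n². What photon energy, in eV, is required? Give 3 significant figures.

The Bohr energies scale as Z², so for Z = 2: E_n = −54.40/n² eV.
E_6 = −54.40/36 = −1.511 eV and E_1 = −54.40/1 = −54.40 eV.
The photon energy is |E_6 − E_1| = 52.9 eV.

52.9 eV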